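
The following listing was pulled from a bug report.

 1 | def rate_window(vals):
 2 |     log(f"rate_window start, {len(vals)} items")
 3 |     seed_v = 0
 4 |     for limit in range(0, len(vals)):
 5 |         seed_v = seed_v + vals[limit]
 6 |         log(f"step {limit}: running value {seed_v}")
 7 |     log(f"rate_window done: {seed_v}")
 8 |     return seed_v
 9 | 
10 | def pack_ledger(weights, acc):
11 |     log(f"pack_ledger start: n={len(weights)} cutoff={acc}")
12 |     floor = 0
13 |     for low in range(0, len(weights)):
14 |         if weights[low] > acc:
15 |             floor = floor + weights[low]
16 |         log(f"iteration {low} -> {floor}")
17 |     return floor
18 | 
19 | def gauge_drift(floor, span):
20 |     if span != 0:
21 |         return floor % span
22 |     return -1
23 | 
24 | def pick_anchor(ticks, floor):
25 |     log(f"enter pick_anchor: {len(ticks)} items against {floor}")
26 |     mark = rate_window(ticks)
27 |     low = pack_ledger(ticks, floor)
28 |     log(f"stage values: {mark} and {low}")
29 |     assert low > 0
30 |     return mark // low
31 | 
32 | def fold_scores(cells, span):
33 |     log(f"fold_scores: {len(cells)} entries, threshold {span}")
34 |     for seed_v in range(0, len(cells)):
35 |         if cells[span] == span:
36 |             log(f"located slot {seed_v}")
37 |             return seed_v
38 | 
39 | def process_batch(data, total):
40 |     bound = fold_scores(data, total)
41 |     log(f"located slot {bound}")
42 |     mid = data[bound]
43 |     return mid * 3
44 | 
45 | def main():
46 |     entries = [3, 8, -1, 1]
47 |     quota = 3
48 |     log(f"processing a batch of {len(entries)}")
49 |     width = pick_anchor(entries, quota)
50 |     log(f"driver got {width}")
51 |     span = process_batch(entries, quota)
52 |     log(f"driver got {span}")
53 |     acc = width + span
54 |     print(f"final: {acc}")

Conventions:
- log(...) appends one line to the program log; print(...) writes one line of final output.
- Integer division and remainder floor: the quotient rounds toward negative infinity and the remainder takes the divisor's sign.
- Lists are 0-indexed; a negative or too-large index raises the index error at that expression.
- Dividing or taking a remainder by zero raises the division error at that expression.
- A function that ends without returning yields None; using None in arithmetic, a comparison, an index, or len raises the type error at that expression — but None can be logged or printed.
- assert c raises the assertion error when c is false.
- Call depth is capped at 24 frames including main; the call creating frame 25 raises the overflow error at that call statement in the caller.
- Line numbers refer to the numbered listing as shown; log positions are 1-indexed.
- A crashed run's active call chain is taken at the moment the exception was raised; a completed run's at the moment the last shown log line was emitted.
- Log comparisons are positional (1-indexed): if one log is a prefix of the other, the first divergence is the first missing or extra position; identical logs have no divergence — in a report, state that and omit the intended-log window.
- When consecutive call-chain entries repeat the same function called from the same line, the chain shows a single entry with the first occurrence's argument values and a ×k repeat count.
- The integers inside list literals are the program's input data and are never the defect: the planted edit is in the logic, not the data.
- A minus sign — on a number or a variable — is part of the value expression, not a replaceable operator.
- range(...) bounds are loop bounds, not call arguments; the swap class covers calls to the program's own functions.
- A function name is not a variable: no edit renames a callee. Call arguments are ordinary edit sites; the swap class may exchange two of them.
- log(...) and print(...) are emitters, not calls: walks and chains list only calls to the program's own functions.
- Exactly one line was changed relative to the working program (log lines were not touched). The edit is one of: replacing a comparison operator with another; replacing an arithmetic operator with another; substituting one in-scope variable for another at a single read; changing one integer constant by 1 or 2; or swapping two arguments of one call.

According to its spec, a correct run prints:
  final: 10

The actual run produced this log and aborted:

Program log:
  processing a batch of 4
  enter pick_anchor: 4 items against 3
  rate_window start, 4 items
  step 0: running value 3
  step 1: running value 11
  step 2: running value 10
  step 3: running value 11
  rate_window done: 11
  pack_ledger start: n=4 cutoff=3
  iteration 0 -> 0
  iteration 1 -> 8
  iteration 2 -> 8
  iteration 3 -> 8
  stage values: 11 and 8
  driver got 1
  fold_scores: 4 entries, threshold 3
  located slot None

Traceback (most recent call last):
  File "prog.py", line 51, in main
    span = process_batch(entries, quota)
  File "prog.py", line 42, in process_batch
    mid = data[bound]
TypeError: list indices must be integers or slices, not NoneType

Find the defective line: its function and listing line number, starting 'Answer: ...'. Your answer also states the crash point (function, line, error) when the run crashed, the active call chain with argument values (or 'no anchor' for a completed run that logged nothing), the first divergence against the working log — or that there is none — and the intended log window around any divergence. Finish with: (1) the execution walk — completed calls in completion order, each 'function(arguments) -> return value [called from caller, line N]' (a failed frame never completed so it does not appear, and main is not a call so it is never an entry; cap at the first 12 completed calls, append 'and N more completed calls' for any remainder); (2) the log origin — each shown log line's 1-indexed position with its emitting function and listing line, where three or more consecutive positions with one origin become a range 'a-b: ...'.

Answer: the defect is in fold_scores at line 35.
Key observation: Everything matches until log position 17, which reads 'located slot None' in place of 'located slot 0'.
Crash: process_batch, line 42, TypeError.
Call chain: main -> process_batch([3, 8, -1, 1], 3) (called at line 51).
First divergence: position 17 — shown 'located slot None', intended 'located slot 0'.
Intended log window:
  15: driver got 1
  16: fold_scores: 4 entries, threshold 3
  17: located slot 0
  18: located slot 0
Execution walk:
  rate_window([3, 8, -1, 1]) -> 11  [called from pick_anchor, line 26]
  pack_ledger([3, 8, -1, 1], 3) -> 8  [called from pick_anchor, line 27]
  pick_anchor([3, 8, -1, 1], 3) -> 1  [called from main, line 49]
  fold_scores([3, 8, -1, 1], 3) -> None  [called from process_batch, line 40]
Log origin:
  1: from main, line 48
  2: from pick_anchor, line 25
  3: from rate_window, line 2
  4-7: from rate_window, line 6
  8: from rate_window, line 7
  9: from pack_ledger, line 11
  10-13: from pack_ledger, line 16
  14: from pick_anchor, line 28
  15: from main, line 50
  16: from fold_scores, line 33
  17: from process_batch, line 41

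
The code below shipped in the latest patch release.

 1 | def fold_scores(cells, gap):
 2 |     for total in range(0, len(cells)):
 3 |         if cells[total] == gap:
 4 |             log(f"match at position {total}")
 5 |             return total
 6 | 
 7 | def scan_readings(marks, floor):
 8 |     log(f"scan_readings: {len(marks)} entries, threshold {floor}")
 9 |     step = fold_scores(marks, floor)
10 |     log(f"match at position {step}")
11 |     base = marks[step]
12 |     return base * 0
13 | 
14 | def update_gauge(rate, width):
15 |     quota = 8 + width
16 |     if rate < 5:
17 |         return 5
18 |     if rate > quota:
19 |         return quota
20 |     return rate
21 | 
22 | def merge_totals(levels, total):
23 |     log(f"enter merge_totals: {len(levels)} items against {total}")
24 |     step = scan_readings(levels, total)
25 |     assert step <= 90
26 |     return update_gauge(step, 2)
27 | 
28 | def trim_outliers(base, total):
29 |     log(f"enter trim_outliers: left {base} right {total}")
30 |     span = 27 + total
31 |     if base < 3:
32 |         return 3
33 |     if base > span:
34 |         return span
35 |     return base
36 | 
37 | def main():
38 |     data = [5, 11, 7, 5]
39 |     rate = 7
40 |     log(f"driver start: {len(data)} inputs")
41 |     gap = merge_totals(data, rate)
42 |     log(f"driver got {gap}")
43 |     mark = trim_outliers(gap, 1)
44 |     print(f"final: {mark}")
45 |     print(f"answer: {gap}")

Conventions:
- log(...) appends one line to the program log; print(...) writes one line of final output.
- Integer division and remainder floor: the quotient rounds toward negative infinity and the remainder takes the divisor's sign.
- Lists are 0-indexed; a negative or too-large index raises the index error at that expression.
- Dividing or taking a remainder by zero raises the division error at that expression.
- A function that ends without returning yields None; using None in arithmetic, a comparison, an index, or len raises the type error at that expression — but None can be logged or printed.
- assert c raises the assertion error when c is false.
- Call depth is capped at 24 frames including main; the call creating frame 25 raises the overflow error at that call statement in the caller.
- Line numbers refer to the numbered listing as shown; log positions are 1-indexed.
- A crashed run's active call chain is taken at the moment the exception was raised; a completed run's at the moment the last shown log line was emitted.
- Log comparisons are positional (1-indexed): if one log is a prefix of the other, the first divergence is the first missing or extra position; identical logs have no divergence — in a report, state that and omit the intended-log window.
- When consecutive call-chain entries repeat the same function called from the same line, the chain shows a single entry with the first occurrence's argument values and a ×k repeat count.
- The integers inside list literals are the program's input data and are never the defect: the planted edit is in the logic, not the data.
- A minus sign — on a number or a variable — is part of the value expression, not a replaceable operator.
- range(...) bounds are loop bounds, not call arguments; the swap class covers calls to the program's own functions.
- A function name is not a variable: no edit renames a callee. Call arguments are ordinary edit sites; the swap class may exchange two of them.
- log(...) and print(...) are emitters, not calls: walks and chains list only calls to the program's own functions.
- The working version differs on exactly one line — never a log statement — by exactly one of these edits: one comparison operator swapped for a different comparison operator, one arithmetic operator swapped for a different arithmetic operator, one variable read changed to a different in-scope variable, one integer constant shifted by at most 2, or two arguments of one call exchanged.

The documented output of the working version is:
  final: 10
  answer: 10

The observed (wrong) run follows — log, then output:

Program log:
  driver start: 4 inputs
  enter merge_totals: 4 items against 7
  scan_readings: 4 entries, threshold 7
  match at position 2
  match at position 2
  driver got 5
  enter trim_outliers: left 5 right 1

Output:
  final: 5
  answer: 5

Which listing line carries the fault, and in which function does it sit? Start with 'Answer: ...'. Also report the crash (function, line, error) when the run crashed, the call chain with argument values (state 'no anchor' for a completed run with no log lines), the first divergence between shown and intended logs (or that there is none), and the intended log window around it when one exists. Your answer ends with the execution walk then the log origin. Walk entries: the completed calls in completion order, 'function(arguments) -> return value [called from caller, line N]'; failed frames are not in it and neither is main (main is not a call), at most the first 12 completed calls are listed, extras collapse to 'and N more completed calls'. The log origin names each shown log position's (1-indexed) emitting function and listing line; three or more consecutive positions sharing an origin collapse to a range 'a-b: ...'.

Answer: the defect is in scan_readings at line 12.
Key observation: Everything matches until log position 6, which reads 'driver got 5' in place of 'driver got 10'.
Call chain: main -> trim_outliers(5, 1) (called at line 43).
First divergence: at position 6 the run shows 'driver got 5' where the working version logs 'driver got 10'.
Intended log window:
  4: match at position 2
  5: match at position 2
  6: driver got 10
  7: enter trim_outliers: left 10 right 1
Execution walk:
  fold_scores([5, 11, 7, 5], 7) -> 2  [called from scan_readings, line 9]
  scan_readings([5, 11, 7, 5], 7) -> 0  [called from merge_totals, line 24]
  update_gauge(0, 2) -> 5  [called from merge_totals, line 26]
  merge_totals([5, 11, 7, 5], 7) -> 5  [called from main, line 41]
  trim_outliers(5, 1) -> 5  [called from main, line 43]
Log origins:
  1: logged in main at line 40
  2: logged in merge_totals at line 23
  3: logged in scan_readings at line 8
  4: logged in fold_scores at line 4
  5: logged in scan_readings at line 10
  6: logged in main at line 42
  7: logged in trim_outliers at line 29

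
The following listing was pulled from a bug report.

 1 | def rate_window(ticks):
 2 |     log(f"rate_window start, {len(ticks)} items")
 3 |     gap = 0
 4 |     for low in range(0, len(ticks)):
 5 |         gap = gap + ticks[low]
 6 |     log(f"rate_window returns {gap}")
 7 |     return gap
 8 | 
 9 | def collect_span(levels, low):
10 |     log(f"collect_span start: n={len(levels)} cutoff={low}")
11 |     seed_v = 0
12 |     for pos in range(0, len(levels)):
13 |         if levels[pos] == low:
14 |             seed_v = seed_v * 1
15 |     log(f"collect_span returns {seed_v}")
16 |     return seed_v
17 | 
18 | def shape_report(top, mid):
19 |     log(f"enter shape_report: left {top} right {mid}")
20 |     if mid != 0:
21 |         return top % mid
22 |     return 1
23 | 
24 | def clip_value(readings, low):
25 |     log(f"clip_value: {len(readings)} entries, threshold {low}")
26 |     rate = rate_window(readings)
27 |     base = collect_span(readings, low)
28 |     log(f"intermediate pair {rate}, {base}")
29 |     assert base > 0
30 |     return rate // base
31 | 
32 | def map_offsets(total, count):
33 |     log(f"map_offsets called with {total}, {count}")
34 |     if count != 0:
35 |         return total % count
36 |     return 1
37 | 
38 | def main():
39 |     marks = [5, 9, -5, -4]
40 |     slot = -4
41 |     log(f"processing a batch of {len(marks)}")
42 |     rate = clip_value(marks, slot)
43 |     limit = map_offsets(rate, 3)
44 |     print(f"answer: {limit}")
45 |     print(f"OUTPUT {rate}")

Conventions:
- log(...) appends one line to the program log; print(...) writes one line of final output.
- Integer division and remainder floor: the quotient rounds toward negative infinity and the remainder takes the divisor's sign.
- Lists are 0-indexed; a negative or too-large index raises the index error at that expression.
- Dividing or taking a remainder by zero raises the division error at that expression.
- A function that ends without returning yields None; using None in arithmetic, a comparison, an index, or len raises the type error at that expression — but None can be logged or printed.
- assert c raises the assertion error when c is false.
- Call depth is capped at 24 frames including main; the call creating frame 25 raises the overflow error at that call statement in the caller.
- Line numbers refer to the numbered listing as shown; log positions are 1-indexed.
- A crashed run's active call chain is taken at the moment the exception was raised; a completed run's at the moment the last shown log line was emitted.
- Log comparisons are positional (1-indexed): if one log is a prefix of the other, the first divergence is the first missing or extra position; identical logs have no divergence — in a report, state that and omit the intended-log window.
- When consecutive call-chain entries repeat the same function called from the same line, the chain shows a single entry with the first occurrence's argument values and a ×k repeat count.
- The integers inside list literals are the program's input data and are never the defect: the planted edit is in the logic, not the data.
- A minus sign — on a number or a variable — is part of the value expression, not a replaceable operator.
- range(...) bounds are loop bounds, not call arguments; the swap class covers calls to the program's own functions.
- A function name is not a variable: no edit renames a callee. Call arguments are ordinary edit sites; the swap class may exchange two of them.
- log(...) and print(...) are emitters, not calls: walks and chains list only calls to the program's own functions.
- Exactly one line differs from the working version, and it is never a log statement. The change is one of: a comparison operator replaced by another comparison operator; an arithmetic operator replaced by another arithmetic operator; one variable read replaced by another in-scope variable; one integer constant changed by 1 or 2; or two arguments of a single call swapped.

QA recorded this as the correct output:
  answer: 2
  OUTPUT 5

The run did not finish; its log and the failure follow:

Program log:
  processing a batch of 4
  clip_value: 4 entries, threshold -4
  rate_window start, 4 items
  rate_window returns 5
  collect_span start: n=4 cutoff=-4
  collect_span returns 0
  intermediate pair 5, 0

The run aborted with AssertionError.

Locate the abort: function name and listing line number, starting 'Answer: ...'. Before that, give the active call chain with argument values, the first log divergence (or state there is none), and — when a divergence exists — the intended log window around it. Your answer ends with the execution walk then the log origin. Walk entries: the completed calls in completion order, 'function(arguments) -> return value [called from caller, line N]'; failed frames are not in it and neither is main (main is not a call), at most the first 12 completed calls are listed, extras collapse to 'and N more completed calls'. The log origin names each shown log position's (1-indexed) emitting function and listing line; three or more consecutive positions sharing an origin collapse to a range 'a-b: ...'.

Answer: the error was raised in clip_value, line 29.
Key observation: Everything matches until log position 6, which reads 'collect_span returns 0' in place of 'collect_span returns 1'.
Call chain: main -> clip_value([5, 9, -5, -4], -4) (called at line 42).
First divergence: at position 6 the run shows 'collect_span returns 0' where the working version logs 'collect_span returns 1'.
Intended log window:
  4: rate_window returns 5
  5: collect_span start: n=4 cutoff=-4
  6: collect_span returns 1
  7: intermediate pair 5, 1
Execution walk:
  rate_window([5, 9, -5, -4]) -> 5  [called from clip_value, line 26]
  collect_span([5, 9, -5, -4], -4) -> 0  [called from clip_value, line 27]
Log line origins:
  1: from main, line 41
  2: from clip_value, line 25
  3: from rate_window, line 2
  4: from rate_window, line 6
  5: from collect_span, line 10
  6: from collect_span, line 15
  7: from clip_value, line 28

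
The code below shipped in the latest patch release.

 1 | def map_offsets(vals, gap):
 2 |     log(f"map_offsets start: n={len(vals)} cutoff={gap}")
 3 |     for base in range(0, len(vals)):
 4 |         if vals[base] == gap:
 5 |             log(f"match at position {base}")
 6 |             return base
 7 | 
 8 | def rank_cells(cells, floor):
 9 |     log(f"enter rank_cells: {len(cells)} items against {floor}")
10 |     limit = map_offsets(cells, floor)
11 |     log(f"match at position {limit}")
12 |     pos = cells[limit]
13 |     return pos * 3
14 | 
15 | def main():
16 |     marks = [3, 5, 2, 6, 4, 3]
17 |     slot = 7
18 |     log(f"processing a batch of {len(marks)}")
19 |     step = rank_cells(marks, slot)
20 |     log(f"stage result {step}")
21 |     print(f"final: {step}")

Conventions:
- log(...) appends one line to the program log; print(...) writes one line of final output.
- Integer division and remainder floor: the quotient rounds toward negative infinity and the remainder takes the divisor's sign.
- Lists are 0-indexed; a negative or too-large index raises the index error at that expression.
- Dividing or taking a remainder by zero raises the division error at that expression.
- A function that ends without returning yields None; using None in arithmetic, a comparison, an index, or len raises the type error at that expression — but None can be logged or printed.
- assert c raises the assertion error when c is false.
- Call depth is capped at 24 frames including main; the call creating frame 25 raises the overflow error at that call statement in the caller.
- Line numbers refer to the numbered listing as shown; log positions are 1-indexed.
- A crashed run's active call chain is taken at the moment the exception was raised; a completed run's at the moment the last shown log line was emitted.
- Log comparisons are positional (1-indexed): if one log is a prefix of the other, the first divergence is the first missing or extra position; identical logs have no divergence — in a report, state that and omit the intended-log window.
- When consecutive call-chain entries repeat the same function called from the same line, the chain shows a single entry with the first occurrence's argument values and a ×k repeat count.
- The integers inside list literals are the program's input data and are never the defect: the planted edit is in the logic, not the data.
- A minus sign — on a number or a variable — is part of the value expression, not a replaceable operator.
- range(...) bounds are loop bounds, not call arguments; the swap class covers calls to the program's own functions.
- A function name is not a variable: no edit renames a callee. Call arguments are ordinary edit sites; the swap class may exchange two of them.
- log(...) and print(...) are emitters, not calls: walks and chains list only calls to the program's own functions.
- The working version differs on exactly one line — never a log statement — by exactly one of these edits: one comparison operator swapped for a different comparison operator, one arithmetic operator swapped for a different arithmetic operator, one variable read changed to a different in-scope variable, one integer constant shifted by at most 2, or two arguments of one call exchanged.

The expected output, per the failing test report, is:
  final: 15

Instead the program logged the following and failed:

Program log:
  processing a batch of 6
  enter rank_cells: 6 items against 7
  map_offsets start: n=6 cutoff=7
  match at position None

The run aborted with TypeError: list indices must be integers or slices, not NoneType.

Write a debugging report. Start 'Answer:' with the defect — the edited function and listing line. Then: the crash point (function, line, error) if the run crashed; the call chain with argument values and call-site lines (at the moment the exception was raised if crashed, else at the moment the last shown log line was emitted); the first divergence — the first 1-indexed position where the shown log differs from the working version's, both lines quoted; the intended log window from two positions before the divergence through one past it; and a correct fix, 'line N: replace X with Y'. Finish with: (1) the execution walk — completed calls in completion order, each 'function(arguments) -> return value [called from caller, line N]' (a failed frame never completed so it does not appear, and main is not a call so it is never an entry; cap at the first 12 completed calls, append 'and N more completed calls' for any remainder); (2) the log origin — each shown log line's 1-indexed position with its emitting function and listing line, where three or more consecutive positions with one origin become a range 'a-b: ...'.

Answer: the defect is in main at line 17.
Core observation: The log first diverges at position 2: the faulty run prints 'enter rank_cells: 6 items against 7' where the working version prints 'enter rank_cells: 6 items against 5'.
Crash: rank_cells, line 12, TypeError.
Call chain: main -> rank_cells([3, 5, 2, 6, 4, 3], 7) (called at line 19).
First divergence: position 2 — shown 'enter rank_cells: 6 items against 7', intended 'enter rank_cells: 6 items against 5'.
Intended log window:
  1: processing a batch of 6
  2: enter rank_cells: 6 items against 5
  3: map_offsets start: n=6 cutoff=5
Execution walk:
  map_offsets([3, 5, 2, 6, 4, 3], 7) -> None  [called from rank_cells, line 10]
Log origins:
  1 — main, line 18
  2 — rank_cells, line 9
  3 — map_offsets, line 2
  4 — rank_cells, line 11
A correct fix: line 17: replace `7` with `5`.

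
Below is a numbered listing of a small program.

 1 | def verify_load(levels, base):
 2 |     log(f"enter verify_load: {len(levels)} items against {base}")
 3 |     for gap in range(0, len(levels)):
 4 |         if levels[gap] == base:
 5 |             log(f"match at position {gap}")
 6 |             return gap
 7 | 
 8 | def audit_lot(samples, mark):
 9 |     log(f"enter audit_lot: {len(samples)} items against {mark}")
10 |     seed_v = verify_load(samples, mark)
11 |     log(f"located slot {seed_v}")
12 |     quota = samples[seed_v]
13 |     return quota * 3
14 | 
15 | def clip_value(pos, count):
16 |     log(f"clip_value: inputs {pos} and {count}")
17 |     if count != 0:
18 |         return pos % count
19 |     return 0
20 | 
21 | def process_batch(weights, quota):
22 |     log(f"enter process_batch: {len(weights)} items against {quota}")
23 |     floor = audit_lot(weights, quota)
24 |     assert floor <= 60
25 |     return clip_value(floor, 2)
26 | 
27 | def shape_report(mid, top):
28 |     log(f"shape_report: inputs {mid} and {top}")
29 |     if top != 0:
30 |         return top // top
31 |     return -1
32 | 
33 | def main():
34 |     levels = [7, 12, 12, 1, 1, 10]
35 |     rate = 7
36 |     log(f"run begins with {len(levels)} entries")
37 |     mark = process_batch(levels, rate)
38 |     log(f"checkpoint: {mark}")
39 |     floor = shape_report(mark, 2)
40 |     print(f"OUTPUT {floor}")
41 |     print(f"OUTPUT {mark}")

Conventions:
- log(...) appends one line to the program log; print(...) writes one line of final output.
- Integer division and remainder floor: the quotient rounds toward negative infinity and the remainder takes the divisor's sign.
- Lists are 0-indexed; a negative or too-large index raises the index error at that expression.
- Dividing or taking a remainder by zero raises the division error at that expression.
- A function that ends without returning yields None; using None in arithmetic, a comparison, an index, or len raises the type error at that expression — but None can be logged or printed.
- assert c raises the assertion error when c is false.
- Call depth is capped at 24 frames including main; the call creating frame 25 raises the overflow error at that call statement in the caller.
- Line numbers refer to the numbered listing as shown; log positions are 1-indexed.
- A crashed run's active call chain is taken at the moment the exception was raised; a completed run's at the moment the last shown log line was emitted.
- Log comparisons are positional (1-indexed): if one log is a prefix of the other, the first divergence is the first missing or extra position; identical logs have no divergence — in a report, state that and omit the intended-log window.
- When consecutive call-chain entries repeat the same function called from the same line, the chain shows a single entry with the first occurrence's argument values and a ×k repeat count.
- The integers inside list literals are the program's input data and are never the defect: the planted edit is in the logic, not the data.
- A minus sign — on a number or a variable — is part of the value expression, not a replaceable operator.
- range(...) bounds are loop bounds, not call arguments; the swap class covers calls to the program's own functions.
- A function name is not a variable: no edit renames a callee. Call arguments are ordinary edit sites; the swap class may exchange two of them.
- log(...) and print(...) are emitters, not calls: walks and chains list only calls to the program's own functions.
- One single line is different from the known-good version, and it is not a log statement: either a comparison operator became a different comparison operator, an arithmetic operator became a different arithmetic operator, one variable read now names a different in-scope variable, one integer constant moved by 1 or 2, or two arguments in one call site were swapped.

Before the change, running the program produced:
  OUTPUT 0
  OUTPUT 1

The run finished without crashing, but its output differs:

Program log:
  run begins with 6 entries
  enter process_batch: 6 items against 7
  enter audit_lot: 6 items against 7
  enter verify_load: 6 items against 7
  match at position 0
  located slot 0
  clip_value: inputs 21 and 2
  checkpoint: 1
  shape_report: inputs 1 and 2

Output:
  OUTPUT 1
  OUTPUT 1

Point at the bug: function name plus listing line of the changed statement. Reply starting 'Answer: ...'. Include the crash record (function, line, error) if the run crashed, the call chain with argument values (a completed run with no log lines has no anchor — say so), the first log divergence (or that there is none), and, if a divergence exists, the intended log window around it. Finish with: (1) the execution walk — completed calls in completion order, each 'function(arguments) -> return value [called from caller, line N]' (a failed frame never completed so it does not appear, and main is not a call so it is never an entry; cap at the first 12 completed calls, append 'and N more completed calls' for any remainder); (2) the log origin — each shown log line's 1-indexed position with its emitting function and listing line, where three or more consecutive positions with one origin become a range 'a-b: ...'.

Answer: the defect is in shape_report at line 30.
The tell: Every logged value matches the working version; the printed result is what differs.
Call chain: main -> shape_report(1, 2) (called at line 39).
First divergence: there is none — every log position agrees.
Execution walk:
  verify_load([7, 12, 12, 1, 1, 10], 7) -> 0  [called from audit_lot, line 10]
  audit_lot([7, 12, 12, 1, 1, 10], 7) -> 21  [called from process_batch, line 23]
  clip_value(21, 2) -> 1  [called from process_batch, line 25]
  process_batch([7, 12, 12, 1, 1, 10], 7) -> 1  [called from main, line 37]
  shape_report(1, 2) -> 1  [called from main, line 39]
Log origins:
  1: from main, line 36
  2: from process_batch, line 22
  3: from audit_lot, line 9
  4: from verify_load, line 2
  5: from verify_load, line 5
  6: from audit_lot, line 11
  7: from clip_value, line 16
  8: from main, line 38
  9: from shape_report, line 28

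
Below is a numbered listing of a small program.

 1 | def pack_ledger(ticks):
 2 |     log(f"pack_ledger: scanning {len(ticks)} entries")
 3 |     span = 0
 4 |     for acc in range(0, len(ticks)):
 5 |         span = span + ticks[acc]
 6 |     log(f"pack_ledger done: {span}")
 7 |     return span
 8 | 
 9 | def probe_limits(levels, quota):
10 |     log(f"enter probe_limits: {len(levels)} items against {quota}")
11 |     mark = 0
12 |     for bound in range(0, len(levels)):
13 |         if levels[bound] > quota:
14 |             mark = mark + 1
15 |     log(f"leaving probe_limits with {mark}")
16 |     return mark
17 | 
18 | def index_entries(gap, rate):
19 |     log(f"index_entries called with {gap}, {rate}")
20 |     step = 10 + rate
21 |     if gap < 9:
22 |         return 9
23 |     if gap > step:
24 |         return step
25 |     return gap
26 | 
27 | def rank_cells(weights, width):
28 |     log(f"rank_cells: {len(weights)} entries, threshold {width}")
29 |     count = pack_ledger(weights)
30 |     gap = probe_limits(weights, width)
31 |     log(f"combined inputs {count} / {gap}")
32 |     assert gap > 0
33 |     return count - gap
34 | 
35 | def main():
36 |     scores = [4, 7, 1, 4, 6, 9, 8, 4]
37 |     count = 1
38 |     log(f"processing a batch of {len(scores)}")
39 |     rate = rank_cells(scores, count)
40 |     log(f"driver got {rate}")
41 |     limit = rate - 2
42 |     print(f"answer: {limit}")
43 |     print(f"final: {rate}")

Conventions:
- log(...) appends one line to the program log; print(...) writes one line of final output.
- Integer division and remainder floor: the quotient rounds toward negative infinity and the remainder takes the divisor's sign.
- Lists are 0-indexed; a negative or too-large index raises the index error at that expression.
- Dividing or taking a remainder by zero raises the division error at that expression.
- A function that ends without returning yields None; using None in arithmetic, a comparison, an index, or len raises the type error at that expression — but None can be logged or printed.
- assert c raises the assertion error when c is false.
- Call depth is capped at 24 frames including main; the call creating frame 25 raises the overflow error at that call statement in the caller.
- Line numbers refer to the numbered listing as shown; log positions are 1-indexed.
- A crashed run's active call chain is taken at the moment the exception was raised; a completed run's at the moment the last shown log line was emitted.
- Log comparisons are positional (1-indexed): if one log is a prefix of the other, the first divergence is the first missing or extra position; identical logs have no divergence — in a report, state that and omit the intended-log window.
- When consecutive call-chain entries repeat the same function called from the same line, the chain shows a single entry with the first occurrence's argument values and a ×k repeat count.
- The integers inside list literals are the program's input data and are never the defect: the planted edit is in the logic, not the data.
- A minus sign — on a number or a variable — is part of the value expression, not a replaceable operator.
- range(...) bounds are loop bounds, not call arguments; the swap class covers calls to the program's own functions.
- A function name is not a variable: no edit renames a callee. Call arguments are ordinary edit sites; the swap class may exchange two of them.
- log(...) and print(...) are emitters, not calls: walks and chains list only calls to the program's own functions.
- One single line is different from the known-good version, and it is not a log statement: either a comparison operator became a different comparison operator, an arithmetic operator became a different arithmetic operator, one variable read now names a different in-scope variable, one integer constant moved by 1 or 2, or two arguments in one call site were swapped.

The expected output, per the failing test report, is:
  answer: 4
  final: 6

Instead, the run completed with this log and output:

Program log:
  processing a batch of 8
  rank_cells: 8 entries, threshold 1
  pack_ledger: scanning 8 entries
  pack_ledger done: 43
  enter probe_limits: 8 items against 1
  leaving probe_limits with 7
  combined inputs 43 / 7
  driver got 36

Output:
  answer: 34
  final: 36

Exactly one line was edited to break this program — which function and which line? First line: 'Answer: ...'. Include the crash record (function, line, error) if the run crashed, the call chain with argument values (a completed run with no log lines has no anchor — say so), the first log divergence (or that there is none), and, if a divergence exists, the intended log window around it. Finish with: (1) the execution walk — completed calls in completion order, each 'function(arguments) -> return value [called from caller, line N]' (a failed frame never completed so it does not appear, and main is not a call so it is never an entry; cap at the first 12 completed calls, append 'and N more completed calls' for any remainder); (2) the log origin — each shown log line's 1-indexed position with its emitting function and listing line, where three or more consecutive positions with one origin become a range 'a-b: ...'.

Answer: the defect is in rank_cells at line 33.
Key observation: Everything matches until log position 8, which reads 'driver got 36' in place of 'driver got 6'.
Call chain: main.
First divergence: position 8; shown 'driver got 36' vs intended 'driver got 6'.
Intended log window:
  6: leaving probe_limits with 7
  7: combined inputs 43 / 7
  8: driver got 6
Execution walk:
  pack_ledger([4, 7, 1, 4, 6, 9, 8, 4]) -> 43  [called from rank_cells, line 29]
  probe_limits([4, 7, 1, 4, 6, 9, 8, 4], 1) -> 7  [called from rank_cells, line 30]
  rank_cells([4, 7, 1, 4, 6, 9, 8, 4], 1) -> 36  [called from main, line 39]
Origin of each log line:
  1: emitted by main (line 38)
  2: emitted by rank_cells (line 28)
  3: emitted by pack_ledger (line 2)
  4: emitted by pack_ledger (line 6)
  5: emitted by probe_limits (line 10)
  6: emitted by probe_limits (line 15)
  7: emitted by rank_cells (line 31)
  8: emitted by main (line 40)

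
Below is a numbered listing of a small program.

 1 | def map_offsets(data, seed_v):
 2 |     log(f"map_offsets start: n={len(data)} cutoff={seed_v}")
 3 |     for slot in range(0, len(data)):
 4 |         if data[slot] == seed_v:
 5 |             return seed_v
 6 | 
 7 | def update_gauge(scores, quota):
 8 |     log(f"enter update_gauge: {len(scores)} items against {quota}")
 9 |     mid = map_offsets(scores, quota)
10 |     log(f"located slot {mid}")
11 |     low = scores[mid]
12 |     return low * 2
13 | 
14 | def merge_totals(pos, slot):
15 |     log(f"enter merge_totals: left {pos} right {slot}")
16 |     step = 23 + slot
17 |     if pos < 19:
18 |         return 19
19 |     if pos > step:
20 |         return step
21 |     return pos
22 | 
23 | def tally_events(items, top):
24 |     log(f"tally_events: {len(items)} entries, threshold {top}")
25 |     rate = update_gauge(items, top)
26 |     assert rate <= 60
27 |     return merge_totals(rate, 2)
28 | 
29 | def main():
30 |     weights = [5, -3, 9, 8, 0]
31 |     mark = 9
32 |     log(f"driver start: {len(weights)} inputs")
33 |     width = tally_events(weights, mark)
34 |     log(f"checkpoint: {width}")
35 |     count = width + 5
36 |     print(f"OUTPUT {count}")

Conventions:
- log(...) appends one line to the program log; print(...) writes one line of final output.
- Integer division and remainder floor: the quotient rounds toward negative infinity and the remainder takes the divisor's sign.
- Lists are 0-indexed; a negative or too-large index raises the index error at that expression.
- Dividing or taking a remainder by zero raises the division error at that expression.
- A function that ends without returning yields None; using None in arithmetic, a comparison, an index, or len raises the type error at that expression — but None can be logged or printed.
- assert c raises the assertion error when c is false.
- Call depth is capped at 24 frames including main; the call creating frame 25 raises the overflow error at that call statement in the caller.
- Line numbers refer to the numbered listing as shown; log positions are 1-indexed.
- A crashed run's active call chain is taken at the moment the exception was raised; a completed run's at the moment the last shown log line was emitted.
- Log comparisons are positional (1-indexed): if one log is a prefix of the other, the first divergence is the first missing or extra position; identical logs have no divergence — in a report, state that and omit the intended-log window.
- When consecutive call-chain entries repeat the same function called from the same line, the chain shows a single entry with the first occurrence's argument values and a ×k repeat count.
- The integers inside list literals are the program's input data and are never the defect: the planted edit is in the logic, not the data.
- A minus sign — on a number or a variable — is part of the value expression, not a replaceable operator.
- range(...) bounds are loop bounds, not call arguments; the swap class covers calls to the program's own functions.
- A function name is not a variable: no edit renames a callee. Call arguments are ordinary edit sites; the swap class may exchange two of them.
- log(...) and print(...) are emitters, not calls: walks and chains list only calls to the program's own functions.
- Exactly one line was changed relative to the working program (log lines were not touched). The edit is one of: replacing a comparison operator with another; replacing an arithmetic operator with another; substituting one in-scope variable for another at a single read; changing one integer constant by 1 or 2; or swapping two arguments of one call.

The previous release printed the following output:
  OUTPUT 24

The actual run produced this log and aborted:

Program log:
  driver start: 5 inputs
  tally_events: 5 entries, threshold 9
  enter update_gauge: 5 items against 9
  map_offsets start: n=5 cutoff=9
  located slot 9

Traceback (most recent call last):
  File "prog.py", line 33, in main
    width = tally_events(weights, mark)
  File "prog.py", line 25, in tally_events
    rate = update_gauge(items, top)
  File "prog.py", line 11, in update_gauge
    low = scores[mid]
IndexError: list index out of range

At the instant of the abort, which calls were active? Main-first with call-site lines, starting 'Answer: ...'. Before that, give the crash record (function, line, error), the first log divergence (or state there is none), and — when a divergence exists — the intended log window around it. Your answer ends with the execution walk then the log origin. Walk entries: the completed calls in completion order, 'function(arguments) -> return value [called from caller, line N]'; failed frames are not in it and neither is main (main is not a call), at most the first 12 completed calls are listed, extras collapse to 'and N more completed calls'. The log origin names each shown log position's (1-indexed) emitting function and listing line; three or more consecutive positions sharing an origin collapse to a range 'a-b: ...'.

Answer: main -> tally_events (called at line 33) -> update_gauge (called at line 25).
Core observation: At log position 5 the runs split — shown 'located slot 9', but the working version logs 'located slot 2'.
Crash: update_gauge, line 11, IndexError.
First divergence: position 5; shown 'located slot 9' vs intended 'located slot 2'.
Intended log window:
  3: enter update_gauge: 5 items against 9
  4: map_offsets start: n=5 cutoff=9
  5: located slot 2
  6: enter merge_totals: left 18 right 2
Execution walk:
  map_offsets([5, -3, 9, 8, 0], 9) -> 9  [called from update_gauge, line 9]
Origin of each log line:
  1: emitted by main (line 32)
  2: emitted by tally_events (line 24)
  3: emitted by update_gauge (line 8)
  4: emitted by map_offsets (line 2)
  5: emitted by update_gauge (line 10)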